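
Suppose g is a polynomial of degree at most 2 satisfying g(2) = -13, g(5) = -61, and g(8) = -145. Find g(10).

Forward differences of the values at x = 2, 5, 8:
  g  : -13  -61  -145
  Δ  : -48  -84
  Δ^2: -36
The second differences are constant, confirming degree 2.
Interpolating (Newton forward form) and evaluating at x = 10 gives g(10) = -221.

-221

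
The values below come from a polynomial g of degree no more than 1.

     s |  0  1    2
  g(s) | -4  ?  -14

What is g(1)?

-9

The 2 known points determine the degree-1 polynomial uniquely.
Write g(s) = as + b. Substituting each data point gives a linear system:
  b = -4
  2a + b = -14
Solving the system yields a = -5, b = -4.
So g(s) = -5s - 4.
Then g(1) = -9.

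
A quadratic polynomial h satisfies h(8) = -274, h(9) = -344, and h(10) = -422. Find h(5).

-112

Write h(n) = an^2 + bn + c. Substituting each data point gives a linear system:
  64a + 8b + c = -274
  81a + 9b + c = -344
  100a + 10b + c = -422
Solving the system yields a = -4, b = -2, c = -2.
So h(n) = -4n² - 2n - 2.
Then h(5) = -112.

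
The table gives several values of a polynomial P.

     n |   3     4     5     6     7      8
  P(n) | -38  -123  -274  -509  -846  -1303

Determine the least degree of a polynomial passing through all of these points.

Forward differences of the values at n = 3, 4, 5, 6, 7, 8:
  P  : -38  -123  -274  -509  -846  -1303
  Δ  : -85  -151  -235  -337  -457
  Δ^2: -66  -84  -102  -120
  Δ^3: -18  -18  -18
  Δ^4: 0  0
  Δ^5: 0
The third differences are constant (-18) and nonzero, while all higher differences vanish, so the minimal degree is 3.

3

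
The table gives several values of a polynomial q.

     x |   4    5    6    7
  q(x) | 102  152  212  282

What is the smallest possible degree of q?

2

Forward differences of the values at x = 4, 5, 6, 7:
  q  : 102  152  212  282
  Δ  : 50  60  70
  Δ^2: 10  10
  Δ^3: 0
The second differences are constant (10) and nonzero, while all higher differences vanish, so the minimal degree is 2.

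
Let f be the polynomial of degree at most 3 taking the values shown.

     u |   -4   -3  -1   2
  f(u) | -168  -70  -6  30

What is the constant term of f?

-4

Write f(u) = au^3 + bu^2 + cu + d. Substituting each data point gives a linear system:
  -64a + 16b - 4c + d = -168
  -27a + 9b - 3c + d = -70
  -a + b - c + d = -6
  8a + 4b + 2c + d = 30
Solving the system yields a = 3, b = 2, c = 1, d = -4.
So f(u) = 3u^3 + 2u^2 + u - 4.
The constant term is -4.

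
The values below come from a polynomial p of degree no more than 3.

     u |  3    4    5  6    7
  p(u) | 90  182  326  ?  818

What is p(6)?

534

On equispaced nodes a degree-3 polynomial has vanishing fourth forward difference, so
  p(3) - 4·p(4) + 6·p(5) - 4·p(6) + p(7) = 0.
Substituting the known values and solving for p(6):
  -4·p(6) = -2136
  p(6) = 534.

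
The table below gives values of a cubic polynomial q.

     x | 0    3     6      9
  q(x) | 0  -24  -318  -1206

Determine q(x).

q(x) = -2x^3 + 3x^2 + x

Write q(x) = ax^3 + bx^2 + cx + d. Substituting each data point gives a linear system:
  d = 0
  27a + 9b + 3c + d = -24
  216a + 36b + 6c + d = -318
  729a + 81b + 9c + d = -1206
Solving the system yields a = -2, b = 3, c = 1, d = 0.
So q(x) = -2x³ + 3x² + x.
Check: q(9) = -1206. ✓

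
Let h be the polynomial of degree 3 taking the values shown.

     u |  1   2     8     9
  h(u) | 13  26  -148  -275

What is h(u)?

Write h(u) = au^3 + bu^2 + cu + d. Substituting each data point gives a linear system:
  a + b + c + d = 13
  8a + 4b + 2c + d = 26
  512a + 64b + 8c + d = -148
  729a + 81b + 9c + d = -275
Solving the system yields a = -1, b = 5, c = 5, d = 4.
So h(u) = -u^3 + 5u^2 + 5u + 4.
Check: h(2) = 26. ✓

h(u) = -u^3 + 5u^2 + 5u + 4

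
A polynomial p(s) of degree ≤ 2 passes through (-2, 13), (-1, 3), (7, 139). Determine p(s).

p(s) = 3s^2 - s - 1

Write p(s) = as^2 + bs + c. Substituting each data point gives a linear system:
  4a - 2b + c = 13
  a - b + c = 3
  49a + 7b + c = 139
Solving the system yields a = 3, b = -1, c = -1.
So p(s) = 3s² - s - 1.
Check: p(-2) = 13. ✓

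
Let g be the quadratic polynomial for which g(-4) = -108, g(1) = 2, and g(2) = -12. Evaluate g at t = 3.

-38

Using the Lagrange interpolation formula with nodes -4, 1, 2:
  L_0(t) = (t - 1)(t - 2) / 30
  L_1(t) = (t + 4)(t - 2) / -5
  L_2(t) = (t + 4)(t - 1) / 6
Then g(t) = -108·L_0(t) + 2·L_1(t) - 12·L_2(t).
Expanding and collecting terms gives g(t) = -6t^2 + 4t + 4.
Evaluating at t = 3: g(3) = -38.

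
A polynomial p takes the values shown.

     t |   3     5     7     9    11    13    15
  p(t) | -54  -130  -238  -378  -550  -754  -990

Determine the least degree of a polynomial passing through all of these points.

Forward differences of the values at t = 3, 5, 7, 9, 11, 13, 15:
  p  : -54  -130  -238  -378  -550  -754  -990
  Δ  : -76  -108  -140  -172  -204  -236
  Δ^2: -32  -32  -32  -32  -32
  Δ^3: 0  0  0  0
  Δ^4: 0  0  0
  Δ^5: 0  0
  Δ^6: 0
The second differences are constant (-32) and nonzero, while all higher differences vanish, so the minimal degree is 2.

2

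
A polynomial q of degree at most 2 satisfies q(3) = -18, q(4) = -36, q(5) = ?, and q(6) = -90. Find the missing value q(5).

On equispaced nodes a degree-2 polynomial has vanishing third forward difference, so
  - q(3) + 3·q(4) - 3·q(5) + q(6) = 0.
Substituting the known values and solving for q(5):
  -3·q(5) = 180
  q(5) = -60.

-60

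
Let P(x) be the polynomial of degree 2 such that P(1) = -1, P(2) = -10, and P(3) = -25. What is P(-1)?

-1

Forward differences of the values at x = 1, 2, 3:
  P  : -1  -10  -25
  Δ  : -9  -15
  Δ^2: -6
The second differences are constant, confirming degree 2.
Interpolating (Newton forward form) and evaluating at x = -1 gives P(-1) = -1.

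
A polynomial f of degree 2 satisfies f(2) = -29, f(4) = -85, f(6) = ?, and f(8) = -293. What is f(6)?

-173

The 3 known points determine the degree-2 polynomial uniquely.
Write f(u) = au^2 + bu + c. Substituting each data point gives a linear system:
  4a + 2b + c = -29
  16a + 4b + c = -85
  64a + 8b + c = -293
Solving the system yields a = -4, b = -4, c = -5.
So f(u) = -4u^2 - 4u - 5.
Then f(6) = -173.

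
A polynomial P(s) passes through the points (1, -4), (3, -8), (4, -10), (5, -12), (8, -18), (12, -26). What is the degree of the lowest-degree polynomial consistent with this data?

1

Divided differences on the nodes 1, 3, 4, 5, 8, 12:
  order 0: -4  -8  -10  -12  -18  -26
  order 1: -2  -2  -2  -2  -2
  order 2: 0  0  0  0
  order 3: 0  0  0
  order 4: 0  0
  order 5: 0
The order-1 divided differences are all -2 (nonzero) and every higher order vanishes, so the data lies on a polynomial of degree exactly 1.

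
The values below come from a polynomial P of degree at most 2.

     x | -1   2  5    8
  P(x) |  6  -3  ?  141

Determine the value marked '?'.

The 3 known points determine the degree-2 polynomial uniquely.
Write P(x) = ax^2 + bx + c. Substituting each data point gives a linear system:
  a - b + c = 6
  4a + 2b + c = -3
  64a + 8b + c = 141
Solving the system yields a = 3, b = -6, c = -3.
So P(x) = 3x² - 6x - 3.
Then P(5) = 42.

42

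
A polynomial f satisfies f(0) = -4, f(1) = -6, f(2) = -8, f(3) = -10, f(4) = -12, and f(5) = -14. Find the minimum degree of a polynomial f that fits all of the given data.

Forward differences of the values at u = 0, 1, 2, 3, 4, 5:
  f  : -4  -6  -8  -10  -12  -14
  Δ  : -2  -2  -2  -2  -2
  Δ^2: 0  0  0  0
  Δ^3: 0  0  0
  Δ^4: 0  0
  Δ^5: 0
The first differences are constant (-2) and nonzero, while all higher differences vanish, so the minimal degree is 1.

1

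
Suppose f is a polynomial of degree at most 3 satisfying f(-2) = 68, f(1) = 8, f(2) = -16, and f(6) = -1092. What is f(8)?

-2722

Using the Lagrange interpolation formula with nodes -2, 1, 2, 6:
  L_0(x) = (x - 1)(x - 2)(x - 6) / -96
  L_1(x) = (x + 2)(x - 2)(x - 6) / 15
  L_2(x) = (x + 2)(x - 1)(x - 6) / -16
  L_3(x) = (x + 2)(x - 1)(x - 2) / 160
Then f(x) = 68·L_0(x) + 8·L_1(x) - 16·L_2(x) - 1092·L_3(x).
Expanding and collecting terms gives f(x) = -6x^3 + 5x^2 + 3x + 6.
Evaluating at x = 8: f(8) = -2722.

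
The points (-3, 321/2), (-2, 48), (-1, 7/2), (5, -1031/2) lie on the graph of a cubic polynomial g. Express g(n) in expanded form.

Write g(n) = an^3 + bn^2 + cn + d. Substituting each data point gives a linear system:
  -27a + 9b - 3c + d = 321/2
  -8a + 4b - 2c + d = 48
  -a + b - c + d = 7/2
  125a + 25b + 5c + d = -1031/2
Solving the system yields a = -5, b = 4, c = 5/2, d = -3.
So g(n) = -5n^3 + 4n^2 + (5/2)n - 3.
Check: g(-1) = 7/2. ✓

g(n) = -5n^3 + 4n^2 + (5/2)n - 3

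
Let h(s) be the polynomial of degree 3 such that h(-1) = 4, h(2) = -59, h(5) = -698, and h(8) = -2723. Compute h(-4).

Using the Lagrange interpolation formula with nodes -1, 2, 5, 8:
  L_0(s) = (s - 2)(s - 5)(s - 8) / -162
  L_1(s) = (s + 1)(s - 5)(s - 8) / 54
  L_2(s) = (s + 1)(s - 2)(s - 8) / -54
  L_3(s) = (s + 1)(s - 2)(s - 5) / 162
Then h(s) = 4·L_0(s) - 59·L_1(s) - 698·L_2(s) - 2723·L_3(s).
Expanding and collecting terms gives h(s) = -5s^3 - 2s^2 - 4s - 3.
Evaluating at s = -4: h(-4) = 301.

301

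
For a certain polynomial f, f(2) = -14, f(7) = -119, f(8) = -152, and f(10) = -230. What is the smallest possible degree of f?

2

Divided differences on the nodes 2, 7, 8, 10:
  order 0: -14  -119  -152  -230
  order 1: -21  -33  -39
  order 2: -2  -2
  order 3: 0
The order-2 divided differences are all -2 (nonzero) and every higher order vanishes, so the data lies on a polynomial of degree exactly 2.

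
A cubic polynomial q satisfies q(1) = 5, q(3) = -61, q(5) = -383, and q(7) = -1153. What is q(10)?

-3568

Write q(t) = at^3 + bt^2 + ct + d. Substituting each data point gives a linear system:
  a + b + c + d = 5
  27a + 9b + 3c + d = -61
  125a + 25b + 5c + d = -383
  343a + 49b + 7c + d = -1153
Solving the system yields a = -4, b = 4, c = 3, d = 2.
So q(t) = -4t³ + 4t² + 3t + 2.
Then q(10) = -3568.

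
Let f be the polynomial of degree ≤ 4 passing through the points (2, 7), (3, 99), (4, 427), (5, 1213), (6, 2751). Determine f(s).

Write f(s) = as^4 + bs^3 + cs^2 + ds + e. Substituting each data point gives a linear system:
  16a + 8b + 4c + 2d + e = 7
  81a + 27b + 9c + 3d + e = 99
  256a + 64b + 16c + 4d + e = 427
  625a + 125b + 25c + 5d + e = 1213
  1296a + 216b + 36c + 6d + e = 2751
Solving the system yields a = 3, b = -5, c = -2, d = 2, e = 3.
So f(s) = 3s^4 - 5s^3 - 2s^2 + 2s + 3.
Check: f(3) = 99. ✓

f(s) = 3s^4 - 5s^3 - 2s^2 + 2s + 3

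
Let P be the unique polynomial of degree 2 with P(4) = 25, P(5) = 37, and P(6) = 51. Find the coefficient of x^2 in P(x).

1

Write P(x) = ax^2 + bx + c. Substituting each data point gives a linear system:
  16a + 4b + c = 25
  25a + 5b + c = 37
  36a + 6b + c = 51
Solving the system yields a = 1, b = 3, c = -3.
So P(x) = x^2 + 3x - 3.
The leading coefficient is 1.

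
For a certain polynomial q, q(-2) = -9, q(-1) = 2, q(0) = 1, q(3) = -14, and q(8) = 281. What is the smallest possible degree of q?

Divided differences on the nodes -2, -1, 0, 3, 8:
  order 0: -9  2  1  -14  281
  order 1: 11  -1  -5  59
  order 2: -6  -1  8
  order 3: 1  1
  order 4: 0
The order-3 divided differences are all 1 (nonzero) and every higher order vanishes, so the data lies on a polynomial of degree exactly 3.

3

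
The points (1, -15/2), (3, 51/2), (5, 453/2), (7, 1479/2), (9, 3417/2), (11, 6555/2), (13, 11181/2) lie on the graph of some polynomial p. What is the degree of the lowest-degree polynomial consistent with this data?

3

Forward differences of the values at n = 1, 3, 5, 7, 9, 11, 13:
  p  : -15/2  51/2  453/2  1479/2  3417/2  6555/2  11181/2
  Δ  : 33  201  513  969  1569  2313
  Δ^2: 168  312  456  600  744
  Δ^3: 144  144  144  144
  Δ^4: 0  0  0
  Δ^5: 0  0
  Δ^6: 0
The third differences are constant (144) and nonzero, while all higher differences vanish, so the minimal degree is 3.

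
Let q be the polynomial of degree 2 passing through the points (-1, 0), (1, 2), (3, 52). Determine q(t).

q(t) = 6t^2 + t - 5

Write q(t) = at^2 + bt + c. Substituting each data point gives a linear system:
  a - b + c = 0
  a + b + c = 2
  9a + 3b + c = 52
Solving the system yields a = 6, b = 1, c = -5.
So q(t) = 6t² + t - 5.
Check: q(3) = 52. ✓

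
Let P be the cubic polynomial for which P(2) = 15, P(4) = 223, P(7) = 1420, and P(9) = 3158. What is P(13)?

9970

Write P(t) = at^3 + bt^2 + ct + d. Substituting each data point gives a linear system:
  8a + 4b + 2c + d = 15
  64a + 16b + 4c + d = 223
  343a + 49b + 7c + d = 1420
  729a + 81b + 9c + d = 3158
Solving the system yields a = 5, b = -6, c = 0, d = -1.
So P(t) = 5t³ - 6t² - 1.
Then P(13) = 9970.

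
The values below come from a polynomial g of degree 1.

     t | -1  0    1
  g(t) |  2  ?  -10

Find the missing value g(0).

-4

The 2 known points determine the degree-1 polynomial uniquely.
Write g(t) = at + b. Substituting each data point gives a linear system:
  -a + b = 2
  a + b = -10
Solving the system yields a = -6, b = -4.
So g(t) = -6t - 4.
Then g(0) = -4.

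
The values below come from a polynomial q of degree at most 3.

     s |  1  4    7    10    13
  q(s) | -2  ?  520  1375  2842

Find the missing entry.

The 4 known points determine the degree-3 polynomial uniquely.
Write q(s) = as^3 + bs^2 + cs + d. Substituting each data point gives a linear system:
  a + b + c + d = -2
  343a + 49b + 7c + d = 520
  1000a + 100b + 10c + d = 1375
  2197a + 169b + 13c + d = 2842
Solving the system yields a = 1, b = 4, c = -2, d = -5.
So q(s) = s^3 + 4s^2 - 2s - 5.
Then q(4) = 115.

115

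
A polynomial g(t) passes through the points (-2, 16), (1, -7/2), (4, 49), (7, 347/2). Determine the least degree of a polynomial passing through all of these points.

2

Forward differences of the values at t = -2, 1, 4, 7:
  g  : 16  -7/2  49  347/2
  Δ  : -39/2  105/2  249/2
  Δ^2: 72  72
  Δ^3: 0
The second differences are constant (72) and nonzero, while all higher differences vanish, so the minimal degree is 2.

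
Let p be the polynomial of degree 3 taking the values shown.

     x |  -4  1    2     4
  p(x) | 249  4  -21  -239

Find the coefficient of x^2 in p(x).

0

Write p(x) = ax^3 + bx^2 + cx + d. Substituting each data point gives a linear system:
  -64a + 16b - 4c + d = 249
  a + b + c + d = 4
  8a + 4b + 2c + d = -21
  64a + 16b + 4c + d = -239
Solving the system yields a = -4, b = 0, c = 3, d = 5.
So p(x) = -4x³ + 3x + 5.
The coefficient of x^2 is 0.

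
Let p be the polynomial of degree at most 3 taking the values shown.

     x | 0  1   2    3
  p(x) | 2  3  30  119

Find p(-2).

-66

Forward differences of the values at x = 0, 1, 2, 3:
  p  : 2  3  30  119
  Δ  : 1  27  89
  Δ^2: 26  62
  Δ^3: 36
The third differences are constant, confirming degree 3.
Interpolating (Newton forward form) and evaluating at x = -2 gives p(-2) = -66.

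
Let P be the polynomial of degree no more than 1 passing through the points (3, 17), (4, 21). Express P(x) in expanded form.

Using the Lagrange interpolation formula with nodes 3, 4:
  L_0(x) = (x - 4) / -1
  L_1(x) = (x - 3) / 1
Then P(x) = 17·L_0(x) + 21·L_1(x).
Expanding and collecting terms gives P(x) = 4x + 5.
Check: P(3) = 17. ✓

P(x) = 4x + 5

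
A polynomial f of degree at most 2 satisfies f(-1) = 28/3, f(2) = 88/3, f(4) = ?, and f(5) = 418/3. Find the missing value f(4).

278/3

The 3 known points determine the degree-2 polynomial uniquely.
Write f(t) = at^2 + bt + c. Substituting each data point gives a linear system:
  a - b + c = 28/3
  4a + 2b + c = 88/3
  25a + 5b + c = 418/3
Solving the system yields a = 5, b = 5/3, c = 6.
So f(t) = 5t^2 + (5/3)t + 6.
Then f(4) = 278/3.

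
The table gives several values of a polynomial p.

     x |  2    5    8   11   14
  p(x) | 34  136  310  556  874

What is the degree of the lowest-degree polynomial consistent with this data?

2

Forward differences of the values at x = 2, 5, 8, 11, 14:
  p  : 34  136  310  556  874
  Δ  : 102  174  246  318
  Δ^2: 72  72  72
  Δ^3: 0  0
  Δ^4: 0
The second differences are constant (72) and nonzero, while all higher differences vanish, so the minimal degree is 2.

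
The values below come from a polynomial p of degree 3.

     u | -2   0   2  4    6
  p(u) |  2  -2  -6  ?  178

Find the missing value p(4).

On equispaced nodes a degree-3 polynomial has vanishing fourth forward difference, so
  p(-2) - 4·p(0) + 6·p(2) - 4·p(4) + p(6) = 0.
Substituting the known values and solving for p(4):
  -4·p(4) = -152
  p(4) = 38.

38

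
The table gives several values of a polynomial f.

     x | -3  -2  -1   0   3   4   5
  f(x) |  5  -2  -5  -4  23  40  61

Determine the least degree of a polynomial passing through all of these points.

2

Divided differences on the nodes -3, -2, -1, 0, 3, 4, 5:
  order 0: 5  -2  -5  -4  23  40  61
  order 1: -7  -3  1  9  17  21
  order 2: 2  2  2  2  2
  order 3: 0  0  0  0
  order 4: 0  0  0
  order 5: 0  0
  order 6: 0
The order-2 divided differences are all 2 (nonzero) and every higher order vanishes, so the data lies on a polynomial of degree exactly 2.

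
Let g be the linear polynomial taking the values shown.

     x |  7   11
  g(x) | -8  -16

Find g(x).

g(x) = -2x + 6

Write g(x) = ax + b. Substituting each data point gives a linear system:
  7a + b = -8
  11a + b = -16
Solving the system yields a = -2, b = 6.
So g(x) = -2x + 6.
Check: g(7) = -8. ✓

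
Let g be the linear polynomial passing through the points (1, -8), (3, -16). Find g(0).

-4

Using the Lagrange interpolation formula with nodes 1, 3:
  L_0(t) = (t - 3) / -2
  L_1(t) = (t - 1) / 2
Then g(t) = -8·L_0(t) - 16·L_1(t).
Expanding and collecting terms gives g(t) = -4t - 4.
Evaluating at t = 0: g(0) = -4.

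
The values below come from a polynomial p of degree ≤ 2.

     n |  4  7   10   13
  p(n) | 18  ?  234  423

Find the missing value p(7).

99

On equispaced nodes a degree-2 polynomial has vanishing third forward difference, so
  - p(4) + 3·p(7) - 3·p(10) + p(13) = 0.
Substituting the known values and solving for p(7):
  3·p(7) = 297
  p(7) = 99.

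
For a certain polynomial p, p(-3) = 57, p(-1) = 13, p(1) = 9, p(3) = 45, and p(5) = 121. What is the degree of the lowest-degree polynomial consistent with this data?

Forward differences of the values at n = -3, -1, 1, 3, 5:
  p  : 57  13  9  45  121
  Δ  : -44  -4  36  76
  Δ^2: 40  40  40
  Δ^3: 0  0
  Δ^4: 0
The second differences are constant (40) and nonzero, while all higher differences vanish, so the minimal degree is 2.

2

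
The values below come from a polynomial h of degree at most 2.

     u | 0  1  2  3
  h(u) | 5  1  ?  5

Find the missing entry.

1

On equispaced nodes a degree-2 polynomial has vanishing third forward difference, so
  - h(0) + 3·h(1) - 3·h(2) + h(3) = 0.
Substituting the known values and solving for h(2):
  -3·h(2) = -3
  h(2) = 1.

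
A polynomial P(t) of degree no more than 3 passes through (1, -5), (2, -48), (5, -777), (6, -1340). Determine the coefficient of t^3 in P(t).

-6

Write P(t) = at^3 + bt^2 + ct + d. Substituting each data point gives a linear system:
  a + b + c + d = -5
  8a + 4b + 2c + d = -48
  125a + 25b + 5c + d = -777
  216a + 36b + 6c + d = -1340
Solving the system yields a = -6, b = -2, c = 5, d = -2.
So P(t) = -6t³ - 2t² + 5t - 2.
The leading coefficient is -6.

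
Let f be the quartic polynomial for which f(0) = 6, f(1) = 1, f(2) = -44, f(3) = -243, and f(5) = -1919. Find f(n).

Write f(n) = an^4 + bn^3 + cn^2 + dn + e. Substituting each data point gives a linear system:
  e = 6
  a + b + c + d + e = 1
  16a + 8b + 4c + 2d + e = -44
  81a + 27b + 9c + 3d + e = -243
  625a + 125b + 25c + 5d + e = -1919
Solving the system yields a = -3, b = -1, c = 4, d = -5, e = 6.
So f(n) = -3n^4 - n^3 + 4n^2 - 5n + 6.
Check: f(1) = 1. ✓

f(n) = -3n^4 - n^3 + 4n^2 - 5n + 6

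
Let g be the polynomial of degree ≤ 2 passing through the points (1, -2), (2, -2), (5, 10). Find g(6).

18

Using the Lagrange interpolation formula with nodes 1, 2, 5:
  L_0(n) = (n - 2)(n - 5) / 4
  L_1(n) = (n - 1)(n - 5) / -3
  L_2(n) = (n - 1)(n - 2) / 12
Then g(n) = -2·L_0(n) - 2·L_1(n) + 10·L_2(n).
Expanding and collecting terms gives g(n) = n^2 - 3n.
Evaluating at n = 6: g(6) = 18.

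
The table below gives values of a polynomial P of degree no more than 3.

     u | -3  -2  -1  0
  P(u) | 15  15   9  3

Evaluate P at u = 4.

Using the Lagrange interpolation formula with nodes -3, -2, -1, 0:
  L_0(u) = (u + 2)(u + 1)u / -6
  L_1(u) = (u + 3)(u + 1)u / 2
  L_2(u) = (u + 3)(u + 2)u / -2
  L_3(u) = (u + 3)(u + 2)(u + 1) / 6
Then P(u) = 15·L_0(u) + 15·L_1(u) + 9·L_2(u) + 3·L_3(u).
Expanding and collecting terms gives P(u) = u^3 + 3u^2 - 4u + 3.
Evaluating at u = 4: P(4) = 99.

99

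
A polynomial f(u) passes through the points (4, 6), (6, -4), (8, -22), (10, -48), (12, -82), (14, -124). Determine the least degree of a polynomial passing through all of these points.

2

Forward differences of the values at u = 4, 6, 8, 10, 12, 14:
  f  : 6  -4  -22  -48  -82  -124
  Δ  : -10  -18  -26  -34  -42
  Δ^2: -8  -8  -8  -8
  Δ^3: 0  0  0
  Δ^4: 0  0
  Δ^5: 0
The second differences are constant (-8) and nonzero, while all higher differences vanish, so the minimal degree is 2.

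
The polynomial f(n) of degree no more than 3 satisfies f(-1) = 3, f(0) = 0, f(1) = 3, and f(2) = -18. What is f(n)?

Using the Lagrange interpolation formula with nodes -1, 0, 1, 2:
  L_0(n) = n(n - 1)(n - 2) / -6
  L_1(n) = (n + 1)(n - 1)(n - 2) / 2
  L_2(n) = (n + 1)n(n - 2) / -2
  L_3(n) = (n + 1)n(n - 1) / 6
Then f(n) = 3·L_0(n) + 0·L_1(n) + 3·L_2(n) - 18·L_3(n).
Expanding and collecting terms gives f(n) = -5n^3 + 3n^2 + 5n.
Check: f(-1) = 3. ✓

f(n) = -5n^3 + 3n^2 + 5n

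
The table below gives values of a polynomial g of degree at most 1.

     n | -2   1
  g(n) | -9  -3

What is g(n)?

g(n) = 2n - 5

Write g(n) = an + b. Substituting each data point gives a linear system:
  -2a + b = -9
  a + b = -3
Solving the system yields a = 2, b = -5.
So g(n) = 2n - 5.
Check: g(1) = -3. ✓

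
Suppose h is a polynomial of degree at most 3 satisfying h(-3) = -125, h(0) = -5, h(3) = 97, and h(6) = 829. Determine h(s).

Using the Lagrange interpolation formula with nodes -3, 0, 3, 6:
  L_0(s) = s(s - 3)(s - 6) / -162
  L_1(s) = (s + 3)(s - 3)(s - 6) / 54
  L_2(s) = (s + 3)s(s - 6) / -54
  L_3(s) = (s + 3)s(s - 3) / 162
Then h(s) = -125·L_0(s) - 5·L_1(s) + 97·L_2(s) + 829·L_3(s).
Expanding and collecting terms gives h(s) = 4s³ - s² + s - 5.
Check: h(0) = -5. ✓

h(s) = 4s^3 - s^2 + s - 5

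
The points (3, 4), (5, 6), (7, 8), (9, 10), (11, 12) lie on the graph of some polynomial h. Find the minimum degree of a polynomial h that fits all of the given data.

1

Forward differences of the values at t = 3, 5, 7, 9, 11:
  h  : 4  6  8  10  12
  Δ  : 2  2  2  2
  Δ^2: 0  0  0
  Δ^3: 0  0
  Δ^4: 0
The first differences are constant (2) and nonzero, while all higher differences vanish, so the minimal degree is 1.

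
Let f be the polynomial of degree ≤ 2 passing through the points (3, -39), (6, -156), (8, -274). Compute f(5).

-109

Using the Lagrange interpolation formula with nodes 3, 6, 8:
  L_0(n) = (n - 6)(n - 8) / 15
  L_1(n) = (n - 3)(n - 8) / -6
  L_2(n) = (n - 3)(n - 6) / 10
Then f(n) = -39·L_0(n) - 156·L_1(n) - 274·L_2(n).
Expanding and collecting terms gives f(n) = -4n^2 - 3n + 6.
Evaluating at n = 5: f(5) = -109.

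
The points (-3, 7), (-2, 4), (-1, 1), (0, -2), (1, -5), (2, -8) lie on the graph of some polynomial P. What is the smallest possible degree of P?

1

Forward differences of the values at u = -3, -2, -1, 0, 1, 2:
  P  : 7  4  1  -2  -5  -8
  Δ  : -3  -3  -3  -3  -3
  Δ^2: 0  0  0  0
  Δ^3: 0  0  0
  Δ^4: 0  0
  Δ^5: 0
The first differences are constant (-3) and nonzero, while all higher differences vanish, so the minimal degree is 1.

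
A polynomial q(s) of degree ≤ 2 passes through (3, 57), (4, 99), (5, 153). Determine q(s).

q(s) = 6s^2 + 3

Write q(s) = as^2 + bs + c. Substituting each data point gives a linear system:
  9a + 3b + c = 57
  16a + 4b + c = 99
  25a + 5b + c = 153
Solving the system yields a = 6, b = 0, c = 3.
So q(s) = 6s² + 3.
Check: q(3) = 57. ✓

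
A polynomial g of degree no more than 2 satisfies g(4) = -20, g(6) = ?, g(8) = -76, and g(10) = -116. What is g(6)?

-44

The 3 known points determine the degree-2 polynomial uniquely.
Write g(n) = an^2 + bn + c. Substituting each data point gives a linear system:
  16a + 4b + c = -20
  64a + 8b + c = -76
  100a + 10b + c = -116
Solving the system yields a = -1, b = -2, c = 4.
So g(n) = -n^2 - 2n + 4.
Then g(6) = -44.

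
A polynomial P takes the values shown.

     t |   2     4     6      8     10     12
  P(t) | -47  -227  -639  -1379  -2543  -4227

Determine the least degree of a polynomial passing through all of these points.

3

Forward differences of the values at t = 2, 4, 6, 8, 10, 12:
  P  : -47  -227  -639  -1379  -2543  -4227
  Δ  : -180  -412  -740  -1164  -1684
  Δ^2: -232  -328  -424  -520
  Δ^3: -96  -96  -96
  Δ^4: 0  0
  Δ^5: 0
The third differences are constant (-96) and nonzero, while all higher differences vanish, so the minimal degree is 3.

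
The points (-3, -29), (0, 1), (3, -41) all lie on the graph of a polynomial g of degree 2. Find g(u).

Write g(u) = au^2 + bu + c. Substituting each data point gives a linear system:
  9a - 3b + c = -29
  c = 1
  9a + 3b + c = -41
Solving the system yields a = -4, b = -2, c = 1.
So g(u) = -4u² - 2u + 1.
Check: g(-3) = -29. ✓

g(u) = -4u^2 - 2u + 1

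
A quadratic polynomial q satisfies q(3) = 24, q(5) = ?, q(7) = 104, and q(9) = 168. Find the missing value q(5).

56

The 3 known points determine the degree-2 polynomial uniquely.
Write q(u) = au^2 + bu + c. Substituting each data point gives a linear system:
  9a + 3b + c = 24
  49a + 7b + c = 104
  81a + 9b + c = 168
Solving the system yields a = 2, b = 0, c = 6.
So q(u) = 2u^2 + 6.
Then q(5) = 56.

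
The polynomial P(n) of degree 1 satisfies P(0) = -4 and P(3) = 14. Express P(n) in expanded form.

Write P(n) = an + b. Substituting each data point gives a linear system:
  b = -4
  3a + b = 14
Solving the system yields a = 6, b = -4.
So P(n) = 6n - 4.
Check: P(0) = -4. ✓

P(n) = 6n - 4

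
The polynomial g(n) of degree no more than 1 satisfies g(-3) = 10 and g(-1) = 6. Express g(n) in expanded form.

g(n) = -2n + 4

Using the Lagrange interpolation formula with nodes -3, -1:
  L_0(n) = (n + 1) / -2
  L_1(n) = (n + 3) / 2
Then g(n) = 10·L_0(n) + 6·L_1(n).
Expanding and collecting terms gives g(n) = -2n + 4.
Check: g(-3) = 10. ✓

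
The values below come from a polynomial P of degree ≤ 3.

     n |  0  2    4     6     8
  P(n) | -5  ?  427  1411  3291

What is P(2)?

The 4 known points determine the degree-3 polynomial uniquely.
Write P(n) = an^3 + bn^2 + cn + d. Substituting each data point gives a linear system:
  d = -5
  64a + 16b + 4c + d = 427
  216a + 36b + 6c + d = 1411
  512a + 64b + 8c + d = 3291
Solving the system yields a = 6, b = 4, c = -4, d = -5.
So P(n) = 6n³ + 4n² - 4n - 5.
Then P(2) = 51.

51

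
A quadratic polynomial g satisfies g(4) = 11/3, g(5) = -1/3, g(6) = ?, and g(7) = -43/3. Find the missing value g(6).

-19/3

The 3 known points determine the degree-2 polynomial uniquely.
Write g(t) = at^2 + bt + c. Substituting each data point gives a linear system:
  16a + 4b + c = 11/3
  25a + 5b + c = -1/3
  49a + 7b + c = -43/3
Solving the system yields a = -1, b = 5, c = -1/3.
So g(t) = -t^2 + 5t - 1/3.
Then g(6) = -19/3.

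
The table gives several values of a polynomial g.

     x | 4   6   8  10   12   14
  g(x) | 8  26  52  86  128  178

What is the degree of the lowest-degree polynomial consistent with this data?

Forward differences of the values at x = 4, 6, 8, 10, 12, 14:
  g  : 8  26  52  86  128  178
  Δ  : 18  26  34  42  50
  Δ^2: 8  8  8  8
  Δ^3: 0  0  0
  Δ^4: 0  0
  Δ^5: 0
The second differences are constant (8) and nonzero, while all higher differences vanish, so the minimal degree is 2.

2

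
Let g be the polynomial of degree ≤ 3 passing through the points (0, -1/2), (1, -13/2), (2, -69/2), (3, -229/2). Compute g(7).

Using the Lagrange interpolation formula with nodes 0, 1, 2, 3:
  L_0(x) = (x - 1)(x - 2)(x - 3) / -6
  L_1(x) = x(x - 2)(x - 3) / 2
  L_2(x) = x(x - 1)(x - 3) / -2
  L_3(x) = x(x - 1)(x - 2) / 6
Then g(x) = -1/2·L_0(x) - 13/2·L_1(x) - 69/2·L_2(x) - 229/2·L_3(x).
Expanding and collecting terms gives g(x) = -5x³ + 4x² - 5x - 1/2.
Evaluating at x = 7: g(7) = -3109/2.

-3109/2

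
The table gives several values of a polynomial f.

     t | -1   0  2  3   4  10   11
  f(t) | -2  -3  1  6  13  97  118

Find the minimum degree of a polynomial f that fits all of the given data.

2

Divided differences on the nodes -1, 0, 2, 3, 4, 10, 11:
  order 0: -2  -3  1  6  13  97  118
  order 1: -1  2  5  7  14  21
  order 2: 1  1  1  1  1
  order 3: 0  0  0  0
  order 4: 0  0  0
  order 5: 0  0
  order 6: 0
The order-2 divided differences are all 1 (nonzero) and every higher order vanishes, so the data lies on a polynomial of degree exactly 2.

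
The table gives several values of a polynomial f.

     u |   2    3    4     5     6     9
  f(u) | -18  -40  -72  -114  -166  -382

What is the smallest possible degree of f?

2

Divided differences on the nodes 2, 3, 4, 5, 6, 9:
  order 0: -18  -40  -72  -114  -166  -382
  order 1: -22  -32  -42  -52  -72
  order 2: -5  -5  -5  -5
  order 3: 0  0  0
  order 4: 0  0
  order 5: 0
The order-2 divided differences are all -5 (nonzero) and every higher order vanishes, so the data lies on a polynomial of degree exactly 2.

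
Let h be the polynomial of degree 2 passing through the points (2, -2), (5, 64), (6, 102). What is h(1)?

Write h(x) = ax^2 + bx + c. Substituting each data point gives a linear system:
  4a + 2b + c = -2
  25a + 5b + c = 64
  36a + 6b + c = 102
Solving the system yields a = 4, b = -6, c = -6.
So h(x) = 4x^2 - 6x - 6.
Then h(1) = -8.

-8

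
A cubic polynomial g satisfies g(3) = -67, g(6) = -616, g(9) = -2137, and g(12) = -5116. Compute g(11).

-3931

Write g(s) = as^3 + bs^2 + cs + d. Substituting each data point gives a linear system:
  27a + 9b + 3c + d = -67
  216a + 36b + 6c + d = -616
  729a + 81b + 9c + d = -2137
  1728a + 144b + 12c + d = -5116
Solving the system yields a = -3, b = 0, c = 6, d = -4.
So g(s) = -3s³ + 6s - 4.
Then g(11) = -3931.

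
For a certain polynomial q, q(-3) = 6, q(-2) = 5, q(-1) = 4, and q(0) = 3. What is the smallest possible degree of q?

1

Forward differences of the values at n = -3, -2, -1, 0:
  q  : 6  5  4  3
  Δ  : -1  -1  -1
  Δ^2: 0  0
  Δ^3: 0
The first differences are constant (-1) and nonzero, while all higher differences vanish, so the minimal degree is 1.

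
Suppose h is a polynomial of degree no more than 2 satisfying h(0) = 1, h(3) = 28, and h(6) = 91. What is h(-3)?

10

Using the Lagrange interpolation formula with nodes 0, 3, 6:
  L_0(t) = (t - 3)(t - 6) / 18
  L_1(t) = t(t - 6) / -9
  L_2(t) = t(t - 3) / 18
Then h(t) = 1·L_0(t) + 28·L_1(t) + 91·L_2(t).
Expanding and collecting terms gives h(t) = 2t² + 3t + 1.
Evaluating at t = -3: h(-3) = 10.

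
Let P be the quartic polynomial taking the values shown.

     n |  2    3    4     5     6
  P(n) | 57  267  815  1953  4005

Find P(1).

Forward differences of the values at n = 2, 3, 4, 5, 6:
  P  : 57  267  815  1953  4005
  Δ  : 210  548  1138  2052
  Δ^2: 338  590  914
  Δ^3: 252  324
  Δ^4: 72
The fourth differences are constant, confirming degree 4.
Interpolating (Newton forward form) and evaluating at n = 1 gives P(1) = 5.

5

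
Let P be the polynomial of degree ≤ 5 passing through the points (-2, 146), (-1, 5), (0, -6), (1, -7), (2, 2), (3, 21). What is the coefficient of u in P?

Write P(u) = au^5 + bu^4 + cu^3 + du^2 + eu + k. Substituting each data point gives a linear system:
  -32a + 16b - 8c + 4d - 2e + k = 146
  -a + b - c + d - e + k = 5
  k = -6
  a + b + c + d + e + k = -7
  32a + 16b + 8c + 4d + 2e + k = 2
  243a + 81b + 27c + 9d + 3e + k = 21
Solving the system yields a = -1, b = 5, c = -5, d = 0, e = 0, k = -6.
So P(u) = -u⁵ + 5u⁴ - 5u³ - 6.
The coefficient of u is 0.

0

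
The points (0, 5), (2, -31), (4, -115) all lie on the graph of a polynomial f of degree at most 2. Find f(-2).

Forward differences of the values at t = 0, 2, 4:
  f  : 5  -31  -115
  Δ  : -36  -84
  Δ^2: -48
The second differences are constant, confirming degree 2.
Interpolating (Newton forward form) and evaluating at t = -2 gives f(-2) = -7.

-7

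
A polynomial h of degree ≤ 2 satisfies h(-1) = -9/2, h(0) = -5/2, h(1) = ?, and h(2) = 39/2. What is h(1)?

11/2

The 3 known points determine the degree-2 polynomial uniquely.
Write h(s) = as^2 + bs + c. Substituting each data point gives a linear system:
  a - b + c = -9/2
  c = -5/2
  4a + 2b + c = 39/2
Solving the system yields a = 3, b = 5, c = -5/2.
So h(s) = 3s² + 5s - 5/2.
Then h(1) = 11/2.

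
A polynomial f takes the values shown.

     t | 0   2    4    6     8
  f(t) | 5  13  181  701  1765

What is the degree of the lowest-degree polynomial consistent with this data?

3

Forward differences of the values at t = 0, 2, 4, 6, 8:
  f  : 5  13  181  701  1765
  Δ  : 8  168  520  1064
  Δ^2: 160  352  544
  Δ^3: 192  192
  Δ^4: 0
The third differences are constant (192) and nonzero, while all higher differences vanish, so the minimal degree is 3.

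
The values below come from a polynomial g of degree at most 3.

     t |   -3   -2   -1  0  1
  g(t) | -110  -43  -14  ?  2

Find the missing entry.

-5

The 4 known points determine the degree-3 polynomial uniquely.
Write g(t) = at^3 + bt^2 + ct + d. Substituting each data point gives a linear system:
  -27a + 9b - 3c + d = -110
  -8a + 4b - 2c + d = -43
  -a + b - c + d = -14
  a + b + c + d = 2
Solving the system yields a = 3, b = -1, c = 5, d = -5.
So g(t) = 3t³ - t² + 5t - 5.
Then g(0) = -5.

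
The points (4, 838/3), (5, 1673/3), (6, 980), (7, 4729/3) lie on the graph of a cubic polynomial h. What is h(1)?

25/3

Write h(u) = au^3 + bu^2 + cu + d. Substituting each data point gives a linear system:
  64a + 16b + 4c + d = 838/3
  125a + 25b + 5c + d = 1673/3
  216a + 36b + 6c + d = 980
  343a + 49b + 7c + d = 4729/3
Solving the system yields a = 5, b = -3, c = 1/3, d = 6.
So h(u) = 5u³ - 3u² + (1/3)u + 6.
Then h(1) = 25/3.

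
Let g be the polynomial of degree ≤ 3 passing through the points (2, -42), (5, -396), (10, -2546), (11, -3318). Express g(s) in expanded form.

Write g(s) = as^3 + bs^2 + cs + d. Substituting each data point gives a linear system:
  8a + 4b + 2c + d = -42
  125a + 25b + 5c + d = -396
  1000a + 100b + 10c + d = -2546
  1331a + 121b + 11c + d = -3318
Solving the system yields a = -2, b = -5, c = -5, d = 4.
So g(s) = -2s³ - 5s² - 5s + 4.
Check: g(2) = -42. ✓

g(s) = -2s^3 - 5s^2 - 5s + 4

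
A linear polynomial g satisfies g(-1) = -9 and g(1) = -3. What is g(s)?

g(s) = 3s - 6

Write g(s) = as + b. Substituting each data point gives a linear system:
  -a + b = -9
  a + b = -3
Solving the system yields a = 3, b = -6.
So g(s) = 3s - 6.
Check: g(-1) = -9. ✓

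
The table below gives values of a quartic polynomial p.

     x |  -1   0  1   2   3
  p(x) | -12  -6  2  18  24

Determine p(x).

p(x) = -x^4 + 3x^3 + 2x^2 + 4x - 6

Using the Lagrange interpolation formula with nodes -1, 0, 1, 2, 3:
  L_0(x) = x(x - 1)(x - 2)(x - 3) / 24
  L_1(x) = (x + 1)(x - 1)(x - 2)(x - 3) / -6
  L_2(x) = (x + 1)x(x - 2)(x - 3) / 4
  L_3(x) = (x + 1)x(x - 1)(x - 3) / -6
  L_4(x) = (x + 1)x(x - 1)(x - 2) / 24
Then p(x) = -12·L_0(x) - 6·L_1(x) + 2·L_2(x) + 18·L_3(x) + 24·L_4(x).
Expanding and collecting terms gives p(x) = -x⁴ + 3x³ + 2x² + 4x - 6.
Check: p(1) = 2. ✓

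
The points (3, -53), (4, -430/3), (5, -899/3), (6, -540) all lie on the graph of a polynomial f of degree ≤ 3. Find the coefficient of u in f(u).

-1/3

Write f(u) = au^3 + bu^2 + cu + d. Substituting each data point gives a linear system:
  27a + 9b + 3c + d = -53
  64a + 16b + 4c + d = -430/3
  125a + 25b + 5c + d = -899/3
  216a + 36b + 6c + d = -540
Solving the system yields a = -3, b = 3, c = -1/3, d = 2.
So f(u) = -3u^3 + 3u^2 - (1/3)u + 2.
The coefficient of u is -1/3.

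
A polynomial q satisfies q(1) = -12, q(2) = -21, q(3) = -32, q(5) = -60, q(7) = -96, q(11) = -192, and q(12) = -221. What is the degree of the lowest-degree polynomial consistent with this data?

2

Divided differences on the nodes 1, 2, 3, 5, 7, 11, 12:
  order 0: -12  -21  -32  -60  -96  -192  -221
  order 1: -9  -11  -14  -18  -24  -29
  order 2: -1  -1  -1  -1  -1
  order 3: 0  0  0  0
  order 4: 0  0  0
  order 5: 0  0
  order 6: 0
The order-2 divided differences are all -1 (nonzero) and every higher order vanishes, so the data lies on a polynomial of degree exactly 2.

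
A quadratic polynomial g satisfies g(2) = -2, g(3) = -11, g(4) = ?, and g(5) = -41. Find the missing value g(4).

On equispaced nodes a degree-2 polynomial has vanishing third forward difference, so
  - g(2) + 3·g(3) - 3·g(4) + g(5) = 0.
Substituting the known values and solving for g(4):
  -3·g(4) = 72
  g(4) = -24.

-24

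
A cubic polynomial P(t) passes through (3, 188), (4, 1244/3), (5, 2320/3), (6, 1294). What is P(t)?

Using the Lagrange interpolation formula with nodes 3, 4, 5, 6:
  L_0(t) = (t - 4)(t - 5)(t - 6) / -6
  L_1(t) = (t - 3)(t - 5)(t - 6) / 2
  L_2(t) = (t - 3)(t - 4)(t - 6) / -2
  L_3(t) = (t - 3)(t - 4)(t - 5) / 6
Then P(t) = 188·L_0(t) + 1244/3·L_1(t) + 2320/3·L_2(t) + 1294·L_3(t).
Expanding and collecting terms gives P(t) = 5t^3 + 6t^2 - (1/3)t.
Check: P(3) = 188. ✓

P(t) = 5t^3 + 6t^2 - (1/3)t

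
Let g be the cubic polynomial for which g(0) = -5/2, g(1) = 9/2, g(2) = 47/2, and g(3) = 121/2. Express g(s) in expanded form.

Write g(s) = as^3 + bs^2 + cs + d. Substituting each data point gives a linear system:
  d = -5/2
  a + b + c + d = 9/2
  8a + 4b + 2c + d = 47/2
  27a + 9b + 3c + d = 121/2
Solving the system yields a = 1, b = 3, c = 3, d = -5/2.
So g(s) = s^3 + 3s^2 + 3s - 5/2.
Check: g(0) = -5/2. ✓

g(s) = s^3 + 3s^2 + 3s - 5/2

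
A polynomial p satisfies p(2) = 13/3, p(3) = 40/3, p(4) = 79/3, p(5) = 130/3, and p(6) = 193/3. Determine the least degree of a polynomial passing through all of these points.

2

Forward differences of the values at t = 2, 3, 4, 5, 6:
  p  : 13/3  40/3  79/3  130/3  193/3
  Δ  : 9  13  17  21
  Δ^2: 4  4  4
  Δ^3: 0  0
  Δ^4: 0
The second differences are constant (4) and nonzero, while all higher differences vanish, so the minimal degree is 2.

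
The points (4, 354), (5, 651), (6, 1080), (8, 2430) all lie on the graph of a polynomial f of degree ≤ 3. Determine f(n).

Write f(n) = an^3 + bn^2 + cn + d. Substituting each data point gives a linear system:
  64a + 16b + 4c + d = 354
  125a + 25b + 5c + d = 651
  216a + 36b + 6c + d = 1080
  512a + 64b + 8c + d = 2430
Solving the system yields a = 4, b = 6, c = -1, d = 6.
So f(n) = 4n³ + 6n² - n + 6.
Check: f(8) = 2430. ✓

f(n) = 4n^3 + 6n^2 - n + 6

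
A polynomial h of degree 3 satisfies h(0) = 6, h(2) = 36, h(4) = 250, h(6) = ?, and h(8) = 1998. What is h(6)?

840

On equispaced nodes a degree-3 polynomial has vanishing fourth forward difference, so
  h(0) - 4·h(2) + 6·h(4) - 4·h(6) + h(8) = 0.
Substituting the known values and solving for h(6):
  -4·h(6) = -3360
  h(6) = 840.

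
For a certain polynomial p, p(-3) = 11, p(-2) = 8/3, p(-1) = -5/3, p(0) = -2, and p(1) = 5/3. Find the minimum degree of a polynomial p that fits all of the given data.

Forward differences of the values at t = -3, -2, -1, 0, 1:
  p  : 11  8/3  -5/3  -2  5/3
  Δ  : -25/3  -13/3  -1/3  11/3
  Δ^2: 4  4  4
  Δ^3: 0  0
  Δ^4: 0
The second differences are constant (4) and nonzero, while all higher differences vanish, so the minimal degree is 2.

2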